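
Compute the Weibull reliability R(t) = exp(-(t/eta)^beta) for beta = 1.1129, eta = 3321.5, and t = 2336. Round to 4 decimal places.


beta = 1.1129, eta = 3321.5, t = 2336
t/eta = 2336 / 3321.5 = 0.7033
(t/eta)^beta = 0.7033^1.1129 = 0.6759
R(t) = exp(-0.6759)
R(t) = 0.5087

0.5087


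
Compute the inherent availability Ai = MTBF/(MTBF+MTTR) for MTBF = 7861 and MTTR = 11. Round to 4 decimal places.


MTBF = 7861
MTTR = 11
MTBF + MTTR = 7872
Ai = 7861 / 7872
Ai = 0.9986

0.9986


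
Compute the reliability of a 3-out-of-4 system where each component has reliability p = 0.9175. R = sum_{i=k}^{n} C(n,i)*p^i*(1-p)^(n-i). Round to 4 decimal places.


k = 3, n = 4, p = 0.9175
i=3: C(4,3)=4 * 0.9175^3 * 0.0825^1 = 0.2549
i=4: C(4,4)=1 * 0.9175^4 * 0.0825^0 = 0.7086
R = sum of terms = 0.9635

0.9635


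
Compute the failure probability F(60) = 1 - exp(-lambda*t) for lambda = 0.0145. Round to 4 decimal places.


lambda = 0.0145, t = 60
lambda * t = 0.87
exp(-0.87) = 0.419
F(t) = 1 - 0.419
F(t) = 0.581

0.581


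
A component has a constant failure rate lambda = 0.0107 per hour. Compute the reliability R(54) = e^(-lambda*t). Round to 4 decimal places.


lambda = 0.0107
t = 54
lambda * t = 0.5778
R(t) = e^(-0.5778)
R(t) = 0.5611

0.5611


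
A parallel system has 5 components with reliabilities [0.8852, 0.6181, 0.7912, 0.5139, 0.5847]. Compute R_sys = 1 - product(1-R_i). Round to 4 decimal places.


Components: [0.8852, 0.6181, 0.7912, 0.5139, 0.5847]
(1 - 0.8852) = 0.1148, running product = 0.1148
(1 - 0.6181) = 0.3819, running product = 0.0438
(1 - 0.7912) = 0.2088, running product = 0.0092
(1 - 0.5139) = 0.4861, running product = 0.0044
(1 - 0.5847) = 0.4153, running product = 0.0018
Product of (1-R_i) = 0.0018
R_sys = 1 - 0.0018 = 0.9982

0.9982


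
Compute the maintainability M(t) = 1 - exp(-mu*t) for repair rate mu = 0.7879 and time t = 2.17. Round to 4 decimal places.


mu = 0.7879, t = 2.17
mu * t = 0.7879 * 2.17 = 1.7097
exp(-1.7097) = 0.1809
M(t) = 1 - 0.1809
M(t) = 0.8191

0.8191


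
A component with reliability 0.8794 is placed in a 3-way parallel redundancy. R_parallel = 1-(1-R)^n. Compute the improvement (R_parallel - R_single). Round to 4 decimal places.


R_single = 0.8794, n = 3
1 - R_single = 0.1206
(1 - R_single)^n = 0.1206^3 = 0.0018
R_parallel = 1 - 0.0018 = 0.9982
Improvement = 0.9982 - 0.8794
Improvement = 0.1188

0.1188


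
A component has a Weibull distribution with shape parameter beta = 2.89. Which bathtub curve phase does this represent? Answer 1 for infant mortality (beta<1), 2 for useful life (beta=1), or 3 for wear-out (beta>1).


beta = 2.89
Compare beta to 1:
beta < 1 => infant mortality (phase 1)
beta = 1 => useful life (phase 2)
beta > 1 => wear-out (phase 3)
Since beta = 2.89, this is wear-out (increasing failure rate)
Phase = 3

3


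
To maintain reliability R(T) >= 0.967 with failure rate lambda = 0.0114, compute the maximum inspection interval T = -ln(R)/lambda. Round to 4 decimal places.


R_target = 0.967
lambda = 0.0114
-ln(0.967) = 0.0336
T = 0.0336 / 0.0114
T = 2.9436

2.9436


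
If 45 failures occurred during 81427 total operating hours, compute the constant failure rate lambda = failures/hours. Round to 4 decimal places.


failures = 45
total_hours = 81427
lambda = 45 / 81427
lambda = 0.0006

0.0006


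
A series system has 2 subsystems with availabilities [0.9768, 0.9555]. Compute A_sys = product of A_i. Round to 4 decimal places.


Subsystems: [0.9768, 0.9555]
After subsystem 1 (A=0.9768): product = 0.9768
After subsystem 2 (A=0.9555): product = 0.9333
A_sys = 0.9333

0.9333


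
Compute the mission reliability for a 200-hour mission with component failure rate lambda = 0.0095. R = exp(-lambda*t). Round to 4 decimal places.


lambda = 0.0095
mission_time = 200
lambda * t = 0.0095 * 200 = 1.9
R = exp(-1.9)
R = 0.1496

0.1496


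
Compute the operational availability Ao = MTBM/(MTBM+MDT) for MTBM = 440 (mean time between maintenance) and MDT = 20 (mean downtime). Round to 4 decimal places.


MTBM = 440
MDT = 20
MTBM + MDT = 460
Ao = 440 / 460
Ao = 0.9565

0.9565


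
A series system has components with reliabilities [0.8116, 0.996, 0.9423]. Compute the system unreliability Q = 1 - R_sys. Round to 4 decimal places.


Components: [0.8116, 0.996, 0.9423]
After component 1: product = 0.8116
After component 2: product = 0.8084
After component 3: product = 0.7617
R_sys = 0.7617
Q = 1 - 0.7617 = 0.2383

0.2383


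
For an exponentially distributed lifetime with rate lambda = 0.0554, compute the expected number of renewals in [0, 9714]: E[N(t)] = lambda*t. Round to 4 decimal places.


lambda = 0.0554
t = 9714
E[N(t)] = lambda * t
E[N(t)] = 0.0554 * 9714
E[N(t)] = 538.1556

538.1556


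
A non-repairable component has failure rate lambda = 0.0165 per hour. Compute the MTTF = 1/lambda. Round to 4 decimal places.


lambda = 0.0165
MTTF = 1 / 0.0165
MTTF = 60.6061

60.6061


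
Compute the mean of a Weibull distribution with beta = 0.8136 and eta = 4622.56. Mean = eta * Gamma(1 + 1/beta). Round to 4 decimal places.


beta = 0.8136, eta = 4622.56
1/beta = 1.2291
1 + 1/beta = 2.2291
Gamma(2.2291) = 1.1197
Mean = 4622.56 * 1.1197
Mean = 5175.7242

5175.7242


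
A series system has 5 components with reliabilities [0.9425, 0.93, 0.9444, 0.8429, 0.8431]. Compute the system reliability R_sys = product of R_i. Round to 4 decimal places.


Components: [0.9425, 0.93, 0.9444, 0.8429, 0.8431]
After component 1 (R=0.9425): product = 0.9425
After component 2 (R=0.93): product = 0.8765
After component 3 (R=0.9444): product = 0.8278
After component 4 (R=0.8429): product = 0.6977
After component 5 (R=0.8431): product = 0.5883
R_sys = 0.5883

0.5883


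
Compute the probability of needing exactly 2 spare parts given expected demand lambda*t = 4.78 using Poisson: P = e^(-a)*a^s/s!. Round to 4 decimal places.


a = 4.78, s = 2
e^(-a) = e^(-4.78) = 0.0084
a^s = 4.78^2 = 22.8484
s! = 2
P = 0.0084 * 22.8484 / 2
P = 0.0959

0.0959


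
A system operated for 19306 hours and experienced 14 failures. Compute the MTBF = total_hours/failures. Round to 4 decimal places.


total_hours = 19306
failures = 14
MTBF = 19306 / 14
MTBF = 1379.0

1379.0


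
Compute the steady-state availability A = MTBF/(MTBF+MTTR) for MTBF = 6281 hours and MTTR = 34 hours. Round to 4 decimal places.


MTBF = 6281
MTTR = 34
MTBF + MTTR = 6315
A = 6281 / 6315
A = 0.9946

0.9946


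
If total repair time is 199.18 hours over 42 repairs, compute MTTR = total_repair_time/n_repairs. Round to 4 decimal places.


total_repair_time = 199.18
n_repairs = 42
MTTR = 199.18 / 42
MTTR = 4.7424

4.7424


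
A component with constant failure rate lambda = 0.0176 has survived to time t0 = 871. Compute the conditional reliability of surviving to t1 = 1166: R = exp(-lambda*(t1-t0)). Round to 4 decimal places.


lambda = 0.0176
t0 = 871, t1 = 1166
t1 - t0 = 295
lambda * (t1-t0) = 0.0176 * 295 = 5.192
R = exp(-5.192)
R = 0.0056

0.0056


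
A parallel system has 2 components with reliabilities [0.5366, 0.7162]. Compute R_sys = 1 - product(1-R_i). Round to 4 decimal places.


Components: [0.5366, 0.7162]
(1 - 0.5366) = 0.4634, running product = 0.4634
(1 - 0.7162) = 0.2838, running product = 0.1315
Product of (1-R_i) = 0.1315
R_sys = 1 - 0.1315 = 0.8685

0.8685


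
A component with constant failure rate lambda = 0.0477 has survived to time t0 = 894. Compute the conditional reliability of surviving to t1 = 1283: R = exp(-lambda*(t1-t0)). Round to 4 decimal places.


lambda = 0.0477
t0 = 894, t1 = 1283
t1 - t0 = 389
lambda * (t1-t0) = 0.0477 * 389 = 18.5553
R = exp(-18.5553)
R = 0.0

0.0


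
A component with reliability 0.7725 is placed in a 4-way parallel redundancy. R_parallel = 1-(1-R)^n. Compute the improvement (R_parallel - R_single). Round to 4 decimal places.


R_single = 0.7725, n = 4
1 - R_single = 0.2275
(1 - R_single)^n = 0.2275^4 = 0.0027
R_parallel = 1 - 0.0027 = 0.9973
Improvement = 0.9973 - 0.7725
Improvement = 0.2248

0.2248


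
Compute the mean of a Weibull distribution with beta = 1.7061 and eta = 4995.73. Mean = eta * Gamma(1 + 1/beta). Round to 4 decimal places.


beta = 1.7061, eta = 4995.73
1/beta = 0.5861
1 + 1/beta = 1.5861
Gamma(1.5861) = 0.892
Mean = 4995.73 * 0.892
Mean = 4456.3348

4456.3348


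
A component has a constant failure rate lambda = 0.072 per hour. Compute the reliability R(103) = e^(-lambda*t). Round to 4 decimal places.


lambda = 0.072
t = 103
lambda * t = 7.416
R(t) = e^(-7.416)
R(t) = 0.0006

0.0006


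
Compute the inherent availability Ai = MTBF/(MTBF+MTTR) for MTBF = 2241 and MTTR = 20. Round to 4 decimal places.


MTBF = 2241
MTTR = 20
MTBF + MTTR = 2261
Ai = 2241 / 2261
Ai = 0.9912

0.9912


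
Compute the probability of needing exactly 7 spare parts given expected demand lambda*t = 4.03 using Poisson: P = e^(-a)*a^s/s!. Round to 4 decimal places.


a = 4.03, s = 7
e^(-a) = e^(-4.03) = 0.0178
a^s = 4.03^7 = 17263.7573
s! = 5040
P = 0.0178 * 17263.7573 / 5040
P = 0.0609

0.0609


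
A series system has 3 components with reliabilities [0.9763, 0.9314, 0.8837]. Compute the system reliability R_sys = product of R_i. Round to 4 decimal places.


Components: [0.9763, 0.9314, 0.8837]
After component 1 (R=0.9763): product = 0.9763
After component 2 (R=0.9314): product = 0.9093
After component 3 (R=0.8837): product = 0.8036
R_sys = 0.8036

0.8036


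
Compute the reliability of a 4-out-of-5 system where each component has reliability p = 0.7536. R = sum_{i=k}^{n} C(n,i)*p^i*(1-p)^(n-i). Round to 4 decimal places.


k = 4, n = 5, p = 0.7536
i=4: C(5,4)=5 * 0.7536^4 * 0.2464^1 = 0.3974
i=5: C(5,5)=1 * 0.7536^5 * 0.2464^0 = 0.2431
R = sum of terms = 0.6404

0.6404


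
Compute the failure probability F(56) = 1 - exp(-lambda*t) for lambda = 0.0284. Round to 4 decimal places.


lambda = 0.0284, t = 56
lambda * t = 1.5904
exp(-1.5904) = 0.2038
F(t) = 1 - 0.2038
F(t) = 0.7962

0.7962


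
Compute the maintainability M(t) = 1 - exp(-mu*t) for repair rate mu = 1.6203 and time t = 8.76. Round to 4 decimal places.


mu = 1.6203, t = 8.76
mu * t = 1.6203 * 8.76 = 14.1938
exp(-14.1938) = 0.0
M(t) = 1 - 0.0
M(t) = 1.0

1.0


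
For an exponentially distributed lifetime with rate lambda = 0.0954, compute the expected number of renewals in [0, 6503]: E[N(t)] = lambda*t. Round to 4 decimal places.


lambda = 0.0954
t = 6503
E[N(t)] = lambda * t
E[N(t)] = 0.0954 * 6503
E[N(t)] = 620.3862

620.3862


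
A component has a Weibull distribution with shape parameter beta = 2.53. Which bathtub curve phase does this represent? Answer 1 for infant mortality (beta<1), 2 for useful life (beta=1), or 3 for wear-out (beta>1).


beta = 2.53
Compare beta to 1:
beta < 1 => infant mortality (phase 1)
beta = 1 => useful life (phase 2)
beta > 1 => wear-out (phase 3)
Since beta = 2.53, this is wear-out (increasing failure rate)
Phase = 3

3


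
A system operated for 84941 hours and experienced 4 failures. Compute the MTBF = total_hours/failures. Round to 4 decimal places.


total_hours = 84941
failures = 4
MTBF = 84941 / 4
MTBF = 21235.25

21235.25


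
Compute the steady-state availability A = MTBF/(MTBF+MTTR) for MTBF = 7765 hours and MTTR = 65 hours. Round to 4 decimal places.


MTBF = 7765
MTTR = 65
MTBF + MTTR = 7830
A = 7765 / 7830
A = 0.9917

0.9917


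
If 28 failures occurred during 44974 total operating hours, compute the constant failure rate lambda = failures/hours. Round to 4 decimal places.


failures = 28
total_hours = 44974
lambda = 28 / 44974
lambda = 0.0006

0.0006


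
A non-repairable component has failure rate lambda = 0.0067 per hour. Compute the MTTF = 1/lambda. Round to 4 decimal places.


lambda = 0.0067
MTTF = 1 / 0.0067
MTTF = 149.2537

149.2537


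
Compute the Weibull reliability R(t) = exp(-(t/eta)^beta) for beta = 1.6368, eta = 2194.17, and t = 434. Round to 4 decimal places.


beta = 1.6368, eta = 2194.17, t = 434
t/eta = 434 / 2194.17 = 0.1978
(t/eta)^beta = 0.1978^1.6368 = 0.0705
R(t) = exp(-0.0705)
R(t) = 0.9319

0.9319


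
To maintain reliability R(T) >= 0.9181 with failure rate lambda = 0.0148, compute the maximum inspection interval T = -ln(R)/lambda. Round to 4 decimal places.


R_target = 0.9181
lambda = 0.0148
-ln(0.9181) = 0.0854
T = 0.0854 / 0.0148
T = 5.7736

5.7736


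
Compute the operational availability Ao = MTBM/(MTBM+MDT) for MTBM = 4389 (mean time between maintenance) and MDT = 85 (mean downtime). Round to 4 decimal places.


MTBM = 4389
MDT = 85
MTBM + MDT = 4474
Ao = 4389 / 4474
Ao = 0.981

0.981


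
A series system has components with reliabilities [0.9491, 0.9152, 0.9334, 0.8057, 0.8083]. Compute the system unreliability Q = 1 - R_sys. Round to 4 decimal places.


Components: [0.9491, 0.9152, 0.9334, 0.8057, 0.8083]
After component 1: product = 0.9491
After component 2: product = 0.8686
After component 3: product = 0.8108
After component 4: product = 0.6532
After component 5: product = 0.528
R_sys = 0.528
Q = 1 - 0.528 = 0.472

0.472


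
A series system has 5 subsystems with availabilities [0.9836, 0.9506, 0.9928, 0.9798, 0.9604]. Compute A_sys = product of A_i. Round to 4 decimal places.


Subsystems: [0.9836, 0.9506, 0.9928, 0.9798, 0.9604]
After subsystem 1 (A=0.9836): product = 0.9836
After subsystem 2 (A=0.9506): product = 0.935
After subsystem 3 (A=0.9928): product = 0.9283
After subsystem 4 (A=0.9798): product = 0.9095
After subsystem 5 (A=0.9604): product = 0.8735
A_sys = 0.8735

0.8735


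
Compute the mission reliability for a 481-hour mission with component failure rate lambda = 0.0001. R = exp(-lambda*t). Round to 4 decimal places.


lambda = 0.0001
mission_time = 481
lambda * t = 0.0001 * 481 = 0.0481
R = exp(-0.0481)
R = 0.953

0.953


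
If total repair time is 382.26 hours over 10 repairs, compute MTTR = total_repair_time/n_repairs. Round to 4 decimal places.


total_repair_time = 382.26
n_repairs = 10
MTTR = 382.26 / 10
MTTR = 38.226

38.226


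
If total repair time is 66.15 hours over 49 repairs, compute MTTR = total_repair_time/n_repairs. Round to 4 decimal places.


total_repair_time = 66.15
n_repairs = 49
MTTR = 66.15 / 49
MTTR = 1.35

1.35


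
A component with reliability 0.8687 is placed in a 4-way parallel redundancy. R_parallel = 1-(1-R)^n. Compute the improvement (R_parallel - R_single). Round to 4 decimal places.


R_single = 0.8687, n = 4
1 - R_single = 0.1313
(1 - R_single)^n = 0.1313^4 = 0.0003
R_parallel = 1 - 0.0003 = 0.9997
Improvement = 0.9997 - 0.8687
Improvement = 0.131

0.131


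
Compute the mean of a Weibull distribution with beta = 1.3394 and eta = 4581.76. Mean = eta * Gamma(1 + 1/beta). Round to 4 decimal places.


beta = 1.3394, eta = 4581.76
1/beta = 0.7466
1 + 1/beta = 1.7466
Gamma(1.7466) = 0.9183
Mean = 4581.76 * 0.9183
Mean = 4207.404

4207.404


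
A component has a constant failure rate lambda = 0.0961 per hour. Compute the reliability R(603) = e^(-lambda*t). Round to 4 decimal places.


lambda = 0.0961
t = 603
lambda * t = 57.9483
R(t) = e^(-57.9483)
R(t) = 0.0

0.0


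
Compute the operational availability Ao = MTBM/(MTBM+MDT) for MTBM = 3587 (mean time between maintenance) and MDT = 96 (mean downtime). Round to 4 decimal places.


MTBM = 3587
MDT = 96
MTBM + MDT = 3683
Ao = 3587 / 3683
Ao = 0.9739

0.9739


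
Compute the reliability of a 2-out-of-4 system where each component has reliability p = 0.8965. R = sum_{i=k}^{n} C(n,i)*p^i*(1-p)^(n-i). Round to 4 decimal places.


k = 2, n = 4, p = 0.8965
i=2: C(4,2)=6 * 0.8965^2 * 0.1035^2 = 0.0517
i=3: C(4,3)=4 * 0.8965^3 * 0.1035^1 = 0.2983
i=4: C(4,4)=1 * 0.8965^4 * 0.1035^0 = 0.646
R = sum of terms = 0.9959

0.9959


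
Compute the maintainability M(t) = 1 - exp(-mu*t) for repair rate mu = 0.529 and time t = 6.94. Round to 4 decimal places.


mu = 0.529, t = 6.94
mu * t = 0.529 * 6.94 = 3.6713
exp(-3.6713) = 0.0254
M(t) = 1 - 0.0254
M(t) = 0.9746

0.9746


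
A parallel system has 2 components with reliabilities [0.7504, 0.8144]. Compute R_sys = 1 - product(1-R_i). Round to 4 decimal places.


Components: [0.7504, 0.8144]
(1 - 0.7504) = 0.2496, running product = 0.2496
(1 - 0.8144) = 0.1856, running product = 0.0463
Product of (1-R_i) = 0.0463
R_sys = 1 - 0.0463 = 0.9537

0.9537


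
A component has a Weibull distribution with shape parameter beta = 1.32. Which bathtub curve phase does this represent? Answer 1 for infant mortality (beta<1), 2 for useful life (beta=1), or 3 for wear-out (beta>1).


beta = 1.32
Compare beta to 1:
beta < 1 => infant mortality (phase 1)
beta = 1 => useful life (phase 2)
beta > 1 => wear-out (phase 3)
Since beta = 1.32, this is wear-out (increasing failure rate)
Phase = 3

3


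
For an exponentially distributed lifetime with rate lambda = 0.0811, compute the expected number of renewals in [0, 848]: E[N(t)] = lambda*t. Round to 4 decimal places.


lambda = 0.0811
t = 848
E[N(t)] = lambda * t
E[N(t)] = 0.0811 * 848
E[N(t)] = 68.7728

68.7728


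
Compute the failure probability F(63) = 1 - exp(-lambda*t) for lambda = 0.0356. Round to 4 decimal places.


lambda = 0.0356, t = 63
lambda * t = 2.2428
exp(-2.2428) = 0.1062
F(t) = 1 - 0.1062
F(t) = 0.8938

0.8938


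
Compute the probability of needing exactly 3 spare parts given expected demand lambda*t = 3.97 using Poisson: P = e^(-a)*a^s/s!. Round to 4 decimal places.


a = 3.97, s = 3
e^(-a) = e^(-3.97) = 0.0189
a^s = 3.97^3 = 62.5708
s! = 6
P = 0.0189 * 62.5708 / 6
P = 0.1968

0.1968


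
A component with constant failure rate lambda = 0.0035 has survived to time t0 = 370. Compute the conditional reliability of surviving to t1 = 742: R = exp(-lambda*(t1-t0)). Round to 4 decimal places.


lambda = 0.0035
t0 = 370, t1 = 742
t1 - t0 = 372
lambda * (t1-t0) = 0.0035 * 372 = 1.302
R = exp(-1.302)
R = 0.272

0.272


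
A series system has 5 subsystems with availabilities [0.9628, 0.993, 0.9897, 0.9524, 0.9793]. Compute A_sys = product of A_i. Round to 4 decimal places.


Subsystems: [0.9628, 0.993, 0.9897, 0.9524, 0.9793]
After subsystem 1 (A=0.9628): product = 0.9628
After subsystem 2 (A=0.993): product = 0.9561
After subsystem 3 (A=0.9897): product = 0.9462
After subsystem 4 (A=0.9524): product = 0.9012
After subsystem 5 (A=0.9793): product = 0.8825
A_sys = 0.8825

0.8825


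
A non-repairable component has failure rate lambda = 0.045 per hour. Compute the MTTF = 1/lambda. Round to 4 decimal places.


lambda = 0.045
MTTF = 1 / 0.045
MTTF = 22.2222

22.2222


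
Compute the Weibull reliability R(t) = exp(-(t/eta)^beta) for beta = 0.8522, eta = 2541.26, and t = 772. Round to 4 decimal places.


beta = 0.8522, eta = 2541.26, t = 772
t/eta = 772 / 2541.26 = 0.3038
(t/eta)^beta = 0.3038^0.8522 = 0.3623
R(t) = exp(-0.3623)
R(t) = 0.6961

0.6961


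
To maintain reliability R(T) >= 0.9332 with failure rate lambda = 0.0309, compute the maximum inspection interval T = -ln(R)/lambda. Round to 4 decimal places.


R_target = 0.9332
lambda = 0.0309
-ln(0.9332) = 0.0691
T = 0.0691 / 0.0309
T = 2.2374

2.2374


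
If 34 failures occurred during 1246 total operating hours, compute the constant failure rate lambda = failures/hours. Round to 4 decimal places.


failures = 34
total_hours = 1246
lambda = 34 / 1246
lambda = 0.0273

0.0273


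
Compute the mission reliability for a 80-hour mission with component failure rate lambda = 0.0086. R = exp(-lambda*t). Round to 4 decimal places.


lambda = 0.0086
mission_time = 80
lambda * t = 0.0086 * 80 = 0.688
R = exp(-0.688)
R = 0.5026

0.5026


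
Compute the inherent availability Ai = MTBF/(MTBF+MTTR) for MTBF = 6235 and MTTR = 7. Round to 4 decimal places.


MTBF = 6235
MTTR = 7
MTBF + MTTR = 6242
Ai = 6235 / 6242
Ai = 0.9989

0.9989


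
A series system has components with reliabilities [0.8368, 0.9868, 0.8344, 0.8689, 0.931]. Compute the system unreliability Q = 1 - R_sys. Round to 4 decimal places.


Components: [0.8368, 0.9868, 0.8344, 0.8689, 0.931]
After component 1: product = 0.8368
After component 2: product = 0.8258
After component 3: product = 0.689
After component 4: product = 0.5987
After component 5: product = 0.5574
R_sys = 0.5574
Q = 1 - 0.5574 = 0.4426

0.4426


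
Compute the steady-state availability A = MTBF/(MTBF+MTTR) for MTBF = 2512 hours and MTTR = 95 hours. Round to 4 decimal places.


MTBF = 2512
MTTR = 95
MTBF + MTTR = 2607
A = 2512 / 2607
A = 0.9636

0.9636


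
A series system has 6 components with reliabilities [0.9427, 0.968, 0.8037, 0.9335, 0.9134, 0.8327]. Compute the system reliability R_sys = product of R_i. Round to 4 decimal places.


Components: [0.9427, 0.968, 0.8037, 0.9335, 0.9134, 0.8327]
After component 1 (R=0.9427): product = 0.9427
After component 2 (R=0.968): product = 0.9125
After component 3 (R=0.8037): product = 0.7334
After component 4 (R=0.9335): product = 0.6846
After component 5 (R=0.9134): product = 0.6253
After component 6 (R=0.8327): product = 0.5207
R_sys = 0.5207

0.5207


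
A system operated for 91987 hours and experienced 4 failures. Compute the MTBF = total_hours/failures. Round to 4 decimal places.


total_hours = 91987
failures = 4
MTBF = 91987 / 4
MTBF = 22996.75

22996.75


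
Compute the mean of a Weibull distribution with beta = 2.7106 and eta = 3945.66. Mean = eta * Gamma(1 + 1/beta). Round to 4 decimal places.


beta = 2.7106, eta = 3945.66
1/beta = 0.3689
1 + 1/beta = 1.3689
Gamma(1.3689) = 0.8894
Mean = 3945.66 * 0.8894
Mean = 3509.2812

3509.2812


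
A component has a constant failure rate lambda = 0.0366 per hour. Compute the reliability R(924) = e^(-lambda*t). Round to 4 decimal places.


lambda = 0.0366
t = 924
lambda * t = 33.8184
R(t) = e^(-33.8184)
R(t) = 0.0

0.0


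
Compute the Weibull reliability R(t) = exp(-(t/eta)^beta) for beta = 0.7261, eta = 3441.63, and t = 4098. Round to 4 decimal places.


beta = 0.7261, eta = 3441.63, t = 4098
t/eta = 4098 / 3441.63 = 1.1907
(t/eta)^beta = 1.1907^0.7261 = 1.1351
R(t) = exp(-1.1351)
R(t) = 0.3214

0.3214


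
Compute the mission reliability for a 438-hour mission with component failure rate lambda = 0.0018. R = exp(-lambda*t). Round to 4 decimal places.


lambda = 0.0018
mission_time = 438
lambda * t = 0.0018 * 438 = 0.7884
R = exp(-0.7884)
R = 0.4546

0.4546


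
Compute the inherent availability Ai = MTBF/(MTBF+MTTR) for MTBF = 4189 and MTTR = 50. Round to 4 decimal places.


MTBF = 4189
MTTR = 50
MTBF + MTTR = 4239
Ai = 4189 / 4239
Ai = 0.9882

0.9882


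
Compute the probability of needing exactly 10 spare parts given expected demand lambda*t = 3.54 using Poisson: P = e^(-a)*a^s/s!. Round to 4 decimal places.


a = 3.54, s = 10
e^(-a) = e^(-3.54) = 0.029
a^s = 3.54^10 = 309052.7556
s! = 3628800
P = 0.029 * 309052.7556 / 3628800
P = 0.0025

0.0025


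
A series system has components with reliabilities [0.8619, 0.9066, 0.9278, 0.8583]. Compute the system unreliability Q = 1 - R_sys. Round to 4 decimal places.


Components: [0.8619, 0.9066, 0.9278, 0.8583]
After component 1: product = 0.8619
After component 2: product = 0.7814
After component 3: product = 0.725
After component 4: product = 0.6223
R_sys = 0.6223
Q = 1 - 0.6223 = 0.3777

0.3777


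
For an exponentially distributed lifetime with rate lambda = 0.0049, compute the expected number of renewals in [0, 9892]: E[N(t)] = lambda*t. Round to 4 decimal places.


lambda = 0.0049
t = 9892
E[N(t)] = lambda * t
E[N(t)] = 0.0049 * 9892
E[N(t)] = 48.4708

48.4708


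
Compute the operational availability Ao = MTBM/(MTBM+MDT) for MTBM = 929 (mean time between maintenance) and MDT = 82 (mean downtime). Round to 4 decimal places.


MTBM = 929
MDT = 82
MTBM + MDT = 1011
Ao = 929 / 1011
Ao = 0.9189

0.9189


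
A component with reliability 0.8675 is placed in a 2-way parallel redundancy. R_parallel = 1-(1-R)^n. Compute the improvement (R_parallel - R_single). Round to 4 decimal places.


R_single = 0.8675, n = 2
1 - R_single = 0.1325
(1 - R_single)^n = 0.1325^2 = 0.0176
R_parallel = 1 - 0.0176 = 0.9824
Improvement = 0.9824 - 0.8675
Improvement = 0.1149

0.1149


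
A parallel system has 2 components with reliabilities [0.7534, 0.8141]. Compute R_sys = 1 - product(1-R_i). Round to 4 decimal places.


Components: [0.7534, 0.8141]
(1 - 0.7534) = 0.2466, running product = 0.2466
(1 - 0.8141) = 0.1859, running product = 0.0458
Product of (1-R_i) = 0.0458
R_sys = 1 - 0.0458 = 0.9542

0.9542


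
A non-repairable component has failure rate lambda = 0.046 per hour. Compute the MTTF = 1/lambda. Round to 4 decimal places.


lambda = 0.046
MTTF = 1 / 0.046
MTTF = 21.7391

21.7391


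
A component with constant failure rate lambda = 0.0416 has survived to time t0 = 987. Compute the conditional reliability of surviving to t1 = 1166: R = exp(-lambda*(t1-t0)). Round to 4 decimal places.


lambda = 0.0416
t0 = 987, t1 = 1166
t1 - t0 = 179
lambda * (t1-t0) = 0.0416 * 179 = 7.4464
R = exp(-7.4464)
R = 0.0006

0.0006


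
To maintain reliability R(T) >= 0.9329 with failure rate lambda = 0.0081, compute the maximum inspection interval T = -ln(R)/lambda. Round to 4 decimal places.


R_target = 0.9329
lambda = 0.0081
-ln(0.9329) = 0.0695
T = 0.0695 / 0.0081
T = 8.575

8.575


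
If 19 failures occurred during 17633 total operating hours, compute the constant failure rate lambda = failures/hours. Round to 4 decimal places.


failures = 19
total_hours = 17633
lambda = 19 / 17633
lambda = 0.0011

0.0011


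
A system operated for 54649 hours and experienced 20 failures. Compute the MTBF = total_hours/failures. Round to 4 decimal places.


total_hours = 54649
failures = 20
MTBF = 54649 / 20
MTBF = 2732.45

2732.45


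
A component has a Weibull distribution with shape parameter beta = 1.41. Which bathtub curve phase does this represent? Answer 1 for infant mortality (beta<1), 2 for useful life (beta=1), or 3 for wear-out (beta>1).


beta = 1.41
Compare beta to 1:
beta < 1 => infant mortality (phase 1)
beta = 1 => useful life (phase 2)
beta > 1 => wear-out (phase 3)
Since beta = 1.41, this is wear-out (increasing failure rate)
Phase = 3

3


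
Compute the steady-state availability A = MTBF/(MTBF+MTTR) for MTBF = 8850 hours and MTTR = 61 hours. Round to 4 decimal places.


MTBF = 8850
MTTR = 61
MTBF + MTTR = 8911
A = 8850 / 8911
A = 0.9932

0.9932


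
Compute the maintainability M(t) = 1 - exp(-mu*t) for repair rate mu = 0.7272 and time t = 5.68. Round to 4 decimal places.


mu = 0.7272, t = 5.68
mu * t = 0.7272 * 5.68 = 4.1305
exp(-4.1305) = 0.0161
M(t) = 1 - 0.0161
M(t) = 0.9839

0.9839


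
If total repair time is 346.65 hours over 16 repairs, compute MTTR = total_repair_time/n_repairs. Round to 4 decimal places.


total_repair_time = 346.65
n_repairs = 16
MTTR = 346.65 / 16
MTTR = 21.6656

21.6656


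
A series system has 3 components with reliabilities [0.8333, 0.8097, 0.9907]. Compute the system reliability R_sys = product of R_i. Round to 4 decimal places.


Components: [0.8333, 0.8097, 0.9907]
After component 1 (R=0.8333): product = 0.8333
After component 2 (R=0.8097): product = 0.6747
After component 3 (R=0.9907): product = 0.6684
R_sys = 0.6684

0.6684


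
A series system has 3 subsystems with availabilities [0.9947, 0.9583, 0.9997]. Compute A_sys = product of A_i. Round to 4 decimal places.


Subsystems: [0.9947, 0.9583, 0.9997]
After subsystem 1 (A=0.9947): product = 0.9947
After subsystem 2 (A=0.9583): product = 0.9532
After subsystem 3 (A=0.9997): product = 0.9529
A_sys = 0.9529

0.9529


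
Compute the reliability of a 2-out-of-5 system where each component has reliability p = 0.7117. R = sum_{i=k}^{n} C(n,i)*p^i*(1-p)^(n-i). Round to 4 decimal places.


k = 2, n = 5, p = 0.7117
i=2: C(5,2)=10 * 0.7117^2 * 0.2883^3 = 0.1214
i=3: C(5,3)=10 * 0.7117^3 * 0.2883^2 = 0.2996
i=4: C(5,4)=5 * 0.7117^4 * 0.2883^1 = 0.3698
i=5: C(5,5)=1 * 0.7117^5 * 0.2883^0 = 0.1826
R = sum of terms = 0.9734

0.9734


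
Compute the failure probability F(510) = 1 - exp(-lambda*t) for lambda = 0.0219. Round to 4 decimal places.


lambda = 0.0219, t = 510
lambda * t = 11.169
exp(-11.169) = 0.0
F(t) = 1 - 0.0
F(t) = 1.0

1.0


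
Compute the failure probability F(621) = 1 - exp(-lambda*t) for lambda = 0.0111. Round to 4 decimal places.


lambda = 0.0111, t = 621
lambda * t = 6.8931
exp(-6.8931) = 0.001
F(t) = 1 - 0.001
F(t) = 0.999

0.999


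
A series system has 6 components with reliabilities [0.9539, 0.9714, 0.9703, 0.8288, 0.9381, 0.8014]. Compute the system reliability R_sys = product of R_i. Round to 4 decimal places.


Components: [0.9539, 0.9714, 0.9703, 0.8288, 0.9381, 0.8014]
After component 1 (R=0.9539): product = 0.9539
After component 2 (R=0.9714): product = 0.9266
After component 3 (R=0.9703): product = 0.8991
After component 4 (R=0.8288): product = 0.7452
After component 5 (R=0.9381): product = 0.699
After component 6 (R=0.8014): product = 0.5602
R_sys = 0.5602

0.5602


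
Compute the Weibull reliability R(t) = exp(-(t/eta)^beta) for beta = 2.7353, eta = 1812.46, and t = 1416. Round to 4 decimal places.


beta = 2.7353, eta = 1812.46, t = 1416
t/eta = 1416 / 1812.46 = 0.7813
(t/eta)^beta = 0.7813^2.7353 = 0.5091
R(t) = exp(-0.5091)
R(t) = 0.6011

0.6011


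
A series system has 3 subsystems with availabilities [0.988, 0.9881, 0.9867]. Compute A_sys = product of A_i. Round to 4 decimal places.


Subsystems: [0.988, 0.9881, 0.9867]
After subsystem 1 (A=0.988): product = 0.988
After subsystem 2 (A=0.9881): product = 0.9762
After subsystem 3 (A=0.9867): product = 0.9633
A_sys = 0.9633

0.9633


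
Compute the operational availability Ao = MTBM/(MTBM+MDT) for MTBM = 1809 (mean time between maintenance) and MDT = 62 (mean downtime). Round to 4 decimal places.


MTBM = 1809
MDT = 62
MTBM + MDT = 1871
Ao = 1809 / 1871
Ao = 0.9669

0.9669


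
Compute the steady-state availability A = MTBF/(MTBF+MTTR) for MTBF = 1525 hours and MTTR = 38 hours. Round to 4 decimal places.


MTBF = 1525
MTTR = 38
MTBF + MTTR = 1563
A = 1525 / 1563
A = 0.9757

0.9757


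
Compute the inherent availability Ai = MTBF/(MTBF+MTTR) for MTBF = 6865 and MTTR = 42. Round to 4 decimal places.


MTBF = 6865
MTTR = 42
MTBF + MTTR = 6907
Ai = 6865 / 6907
Ai = 0.9939

0.9939


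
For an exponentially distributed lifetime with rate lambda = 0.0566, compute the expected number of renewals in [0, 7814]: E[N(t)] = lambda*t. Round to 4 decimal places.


lambda = 0.0566
t = 7814
E[N(t)] = lambda * t
E[N(t)] = 0.0566 * 7814
E[N(t)] = 442.2724

442.2724


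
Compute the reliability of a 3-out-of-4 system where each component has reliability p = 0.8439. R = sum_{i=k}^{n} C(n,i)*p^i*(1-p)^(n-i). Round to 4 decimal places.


k = 3, n = 4, p = 0.8439
i=3: C(4,3)=4 * 0.8439^3 * 0.1561^1 = 0.3753
i=4: C(4,4)=1 * 0.8439^4 * 0.1561^0 = 0.5072
R = sum of terms = 0.8824

0.8824


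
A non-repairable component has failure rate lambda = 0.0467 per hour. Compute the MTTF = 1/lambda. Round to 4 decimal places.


lambda = 0.0467
MTTF = 1 / 0.0467
MTTF = 21.4133

21.4133


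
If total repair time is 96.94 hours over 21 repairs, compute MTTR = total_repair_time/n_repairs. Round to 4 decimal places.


total_repair_time = 96.94
n_repairs = 21
MTTR = 96.94 / 21
MTTR = 4.6162

4.6162


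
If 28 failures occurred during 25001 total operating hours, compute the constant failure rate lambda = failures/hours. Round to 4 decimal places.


failures = 28
total_hours = 25001
lambda = 28 / 25001
lambda = 0.0011

0.0011


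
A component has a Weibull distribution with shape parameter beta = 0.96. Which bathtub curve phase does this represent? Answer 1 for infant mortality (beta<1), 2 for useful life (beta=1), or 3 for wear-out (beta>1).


beta = 0.96
Compare beta to 1:
beta < 1 => infant mortality (phase 1)
beta = 1 => useful life (phase 2)
beta > 1 => wear-out (phase 3)
Since beta = 0.96, this is infant mortality (decreasing failure rate)
Phase = 1

1


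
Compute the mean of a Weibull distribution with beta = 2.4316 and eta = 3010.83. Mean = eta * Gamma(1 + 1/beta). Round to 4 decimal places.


beta = 2.4316, eta = 3010.83
1/beta = 0.4113
1 + 1/beta = 1.4113
Gamma(1.4113) = 0.8867
Mean = 3010.83 * 0.8867
Mean = 2669.7287

2669.7287


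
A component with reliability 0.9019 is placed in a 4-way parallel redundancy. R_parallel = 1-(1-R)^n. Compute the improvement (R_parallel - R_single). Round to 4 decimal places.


R_single = 0.9019, n = 4
1 - R_single = 0.0981
(1 - R_single)^n = 0.0981^4 = 0.0001
R_parallel = 1 - 0.0001 = 0.9999
Improvement = 0.9999 - 0.9019
Improvement = 0.098

0.098


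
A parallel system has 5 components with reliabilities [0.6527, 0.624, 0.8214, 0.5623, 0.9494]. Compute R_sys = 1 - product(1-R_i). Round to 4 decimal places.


Components: [0.6527, 0.624, 0.8214, 0.5623, 0.9494]
(1 - 0.6527) = 0.3473, running product = 0.3473
(1 - 0.624) = 0.376, running product = 0.1306
(1 - 0.8214) = 0.1786, running product = 0.0233
(1 - 0.5623) = 0.4377, running product = 0.0102
(1 - 0.9494) = 0.0506, running product = 0.0005
Product of (1-R_i) = 0.0005
R_sys = 1 - 0.0005 = 0.9995

0.9995


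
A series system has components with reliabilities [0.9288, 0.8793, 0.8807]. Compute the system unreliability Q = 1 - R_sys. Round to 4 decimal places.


Components: [0.9288, 0.8793, 0.8807]
After component 1: product = 0.9288
After component 2: product = 0.8167
After component 3: product = 0.7193
R_sys = 0.7193
Q = 1 - 0.7193 = 0.2807

0.2807


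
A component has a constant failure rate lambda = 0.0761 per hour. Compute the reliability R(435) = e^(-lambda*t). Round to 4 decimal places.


lambda = 0.0761
t = 435
lambda * t = 33.1035
R(t) = e^(-33.1035)
R(t) = 0.0

0.0


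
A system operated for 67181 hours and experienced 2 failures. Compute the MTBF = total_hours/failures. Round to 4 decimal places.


total_hours = 67181
failures = 2
MTBF = 67181 / 2
MTBF = 33590.5

33590.5


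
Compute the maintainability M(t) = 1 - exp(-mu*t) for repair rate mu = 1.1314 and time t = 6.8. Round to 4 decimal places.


mu = 1.1314, t = 6.8
mu * t = 1.1314 * 6.8 = 7.6935
exp(-7.6935) = 0.0005
M(t) = 1 - 0.0005
M(t) = 0.9995

0.9995


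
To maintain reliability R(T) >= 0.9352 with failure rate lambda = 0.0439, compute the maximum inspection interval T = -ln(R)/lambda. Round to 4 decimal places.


R_target = 0.9352
lambda = 0.0439
-ln(0.9352) = 0.067
T = 0.067 / 0.0439
T = 1.5261

1.5261


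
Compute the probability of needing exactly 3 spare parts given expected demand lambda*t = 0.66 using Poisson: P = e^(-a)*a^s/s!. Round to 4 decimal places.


a = 0.66, s = 3
e^(-a) = e^(-0.66) = 0.5169
a^s = 0.66^3 = 0.2875
s! = 6
P = 0.5169 * 0.2875 / 6
P = 0.0248

0.0248


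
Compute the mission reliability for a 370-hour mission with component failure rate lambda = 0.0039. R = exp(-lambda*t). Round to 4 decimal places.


lambda = 0.0039
mission_time = 370
lambda * t = 0.0039 * 370 = 1.443
R = exp(-1.443)
R = 0.2362

0.2362


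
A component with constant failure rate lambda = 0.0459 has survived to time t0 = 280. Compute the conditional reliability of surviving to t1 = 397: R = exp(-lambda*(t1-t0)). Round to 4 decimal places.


lambda = 0.0459
t0 = 280, t1 = 397
t1 - t0 = 117
lambda * (t1-t0) = 0.0459 * 117 = 5.3703
R = exp(-5.3703)
R = 0.0047

0.0047


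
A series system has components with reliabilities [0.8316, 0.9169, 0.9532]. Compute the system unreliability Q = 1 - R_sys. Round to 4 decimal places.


Components: [0.8316, 0.9169, 0.9532]
After component 1: product = 0.8316
After component 2: product = 0.7625
After component 3: product = 0.7268
R_sys = 0.7268
Q = 1 - 0.7268 = 0.2732

0.2732


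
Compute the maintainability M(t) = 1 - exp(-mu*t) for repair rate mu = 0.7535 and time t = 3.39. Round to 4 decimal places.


mu = 0.7535, t = 3.39
mu * t = 0.7535 * 3.39 = 2.5544
exp(-2.5544) = 0.0777
M(t) = 1 - 0.0777
M(t) = 0.9223

0.9223


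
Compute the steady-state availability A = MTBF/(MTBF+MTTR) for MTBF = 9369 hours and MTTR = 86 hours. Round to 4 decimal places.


MTBF = 9369
MTTR = 86
MTBF + MTTR = 9455
A = 9369 / 9455
A = 0.9909

0.9909


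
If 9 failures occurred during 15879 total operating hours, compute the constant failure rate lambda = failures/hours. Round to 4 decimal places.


failures = 9
total_hours = 15879
lambda = 9 / 15879
lambda = 0.0006

0.0006


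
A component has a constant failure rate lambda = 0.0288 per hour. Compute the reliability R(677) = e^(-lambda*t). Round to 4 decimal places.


lambda = 0.0288
t = 677
lambda * t = 19.4976
R(t) = e^(-19.4976)
R(t) = 0.0

0.0


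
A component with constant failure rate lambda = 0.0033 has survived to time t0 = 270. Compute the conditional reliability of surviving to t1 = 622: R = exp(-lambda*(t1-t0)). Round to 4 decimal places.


lambda = 0.0033
t0 = 270, t1 = 622
t1 - t0 = 352
lambda * (t1-t0) = 0.0033 * 352 = 1.1616
R = exp(-1.1616)
R = 0.313

0.313


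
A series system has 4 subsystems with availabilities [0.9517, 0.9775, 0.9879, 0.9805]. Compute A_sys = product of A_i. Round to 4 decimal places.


Subsystems: [0.9517, 0.9775, 0.9879, 0.9805]
After subsystem 1 (A=0.9517): product = 0.9517
After subsystem 2 (A=0.9775): product = 0.9303
After subsystem 3 (A=0.9879): product = 0.919
After subsystem 4 (A=0.9805): product = 0.9011
A_sys = 0.9011

0.9011


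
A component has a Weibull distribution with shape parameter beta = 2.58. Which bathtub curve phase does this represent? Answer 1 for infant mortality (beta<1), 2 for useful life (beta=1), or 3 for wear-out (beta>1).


beta = 2.58
Compare beta to 1:
beta < 1 => infant mortality (phase 1)
beta = 1 => useful life (phase 2)
beta > 1 => wear-out (phase 3)
Since beta = 2.58, this is wear-out (increasing failure rate)
Phase = 3

3


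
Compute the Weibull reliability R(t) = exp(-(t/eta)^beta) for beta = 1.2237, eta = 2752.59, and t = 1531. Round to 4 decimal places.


beta = 1.2237, eta = 2752.59, t = 1531
t/eta = 1531 / 2752.59 = 0.5562
(t/eta)^beta = 0.5562^1.2237 = 0.4878
R(t) = exp(-0.4878)
R(t) = 0.614

0.614


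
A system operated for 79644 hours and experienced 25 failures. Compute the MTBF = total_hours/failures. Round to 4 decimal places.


total_hours = 79644
failures = 25
MTBF = 79644 / 25
MTBF = 3185.76

3185.76


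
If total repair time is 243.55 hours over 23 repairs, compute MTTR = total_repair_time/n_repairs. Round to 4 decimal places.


total_repair_time = 243.55
n_repairs = 23
MTTR = 243.55 / 23
MTTR = 10.5891

10.5891


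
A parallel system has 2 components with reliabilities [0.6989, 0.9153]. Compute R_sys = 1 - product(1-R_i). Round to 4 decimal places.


Components: [0.6989, 0.9153]
(1 - 0.6989) = 0.3011, running product = 0.3011
(1 - 0.9153) = 0.0847, running product = 0.0255
Product of (1-R_i) = 0.0255
R_sys = 1 - 0.0255 = 0.9745

0.9745


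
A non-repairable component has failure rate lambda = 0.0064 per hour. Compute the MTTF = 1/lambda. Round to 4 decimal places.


lambda = 0.0064
MTTF = 1 / 0.0064
MTTF = 156.25

156.25


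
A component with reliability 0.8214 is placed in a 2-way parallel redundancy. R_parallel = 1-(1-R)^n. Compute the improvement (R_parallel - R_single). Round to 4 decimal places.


R_single = 0.8214, n = 2
1 - R_single = 0.1786
(1 - R_single)^n = 0.1786^2 = 0.0319
R_parallel = 1 - 0.0319 = 0.9681
Improvement = 0.9681 - 0.8214
Improvement = 0.1467

0.1467


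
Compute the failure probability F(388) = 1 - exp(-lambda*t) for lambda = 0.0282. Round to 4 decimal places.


lambda = 0.0282, t = 388
lambda * t = 10.9416
exp(-10.9416) = 0.0
F(t) = 1 - 0.0
F(t) = 1.0

1.0


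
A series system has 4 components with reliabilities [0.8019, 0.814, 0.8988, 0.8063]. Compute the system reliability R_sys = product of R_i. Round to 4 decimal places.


Components: [0.8019, 0.814, 0.8988, 0.8063]
After component 1 (R=0.8019): product = 0.8019
After component 2 (R=0.814): product = 0.6527
After component 3 (R=0.8988): product = 0.5867
After component 4 (R=0.8063): product = 0.473
R_sys = 0.473

0.473
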